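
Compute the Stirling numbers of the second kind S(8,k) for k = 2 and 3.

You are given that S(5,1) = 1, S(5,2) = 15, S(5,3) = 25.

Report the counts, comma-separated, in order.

127, 966

r6: T_6,1=1×1+0=1; T_6,2=2×15+1=31; T_6,3=3×25+15=90
r7: T_7,1=1×1+0=1; T_7,2=2×31+1=63; T_7,3=3×90+31=301
r8: T_8,2=2×63+1=127; T_8,3=3×301+63=966
Read S(8,2) = 127, S(8,3) = 966.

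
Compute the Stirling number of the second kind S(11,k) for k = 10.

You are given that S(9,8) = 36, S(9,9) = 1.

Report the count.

55

row 10: T[10][9]=9·1+36=45  T[10][10]=10·0+1=1
row 11: T[11][10]=10·1+45=55
Read S(11,10) = 55.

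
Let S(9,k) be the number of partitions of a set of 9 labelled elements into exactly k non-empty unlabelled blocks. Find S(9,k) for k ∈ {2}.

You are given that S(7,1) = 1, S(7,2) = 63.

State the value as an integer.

@8  (8,1):1·1+0→1, (8,2):63·2+1→127
@9  (9,2):127·2+1→255
Read S(9,2) = 255.

255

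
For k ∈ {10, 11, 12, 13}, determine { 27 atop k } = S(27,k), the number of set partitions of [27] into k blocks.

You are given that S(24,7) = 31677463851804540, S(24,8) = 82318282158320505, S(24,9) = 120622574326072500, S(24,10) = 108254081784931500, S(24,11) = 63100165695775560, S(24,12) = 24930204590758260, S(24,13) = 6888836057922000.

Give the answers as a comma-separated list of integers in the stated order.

i=25: T(25,8)=31677463851804540+8·82318282158320505=690223721118368580 | T(25,9)=82318282158320505+9·120622574326072500=1167921451092973005 | T(25,10)=120622574326072500+10·108254081784931500=1203163392175387500 | T(25,11)=108254081784931500+11·63100165695775560=802355904438462660 | T(25,12)=63100165695775560+12·24930204590758260=362262620784874680 | T(25,13)=24930204590758260+13·6888836057922000=114485073343744260
i=26: T(26,9)=690223721118368580+9·1167921451092973005=11201516780955125625 | T(26,10)=1167921451092973005+10·1203163392175387500=13199555372846848005 | T(26,11)=1203163392175387500+11·802355904438462660=10029078340998476760 | T(26,12)=802355904438462660+12·362262620784874680=5149507353856958820 | T(26,13)=362262620784874680+13·114485073343744260=1850568574253550060
i=27: T(27,10)=11201516780955125625+10·13199555372846848005=143197070509423605675 | T(27,11)=13199555372846848005+11·10029078340998476760=123519417123830092365 | T(27,12)=10029078340998476760+12·5149507353856958820=71823166587281982600 | T(27,13)=5149507353856958820+13·1850568574253550060=29206898819153109600
Read S(27,10) = 143197070509423605675, S(27,11) = 123519417123830092365, S(27,12) = 71823166587281982600, S(27,13) = 29206898819153109600.

143197070509423605675, 123519417123830092365, 71823166587281982600, 29206898819153109600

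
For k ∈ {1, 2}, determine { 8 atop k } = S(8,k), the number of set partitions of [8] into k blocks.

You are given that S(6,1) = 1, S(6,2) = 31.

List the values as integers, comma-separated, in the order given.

row 7: T[7][1]=1·1+0=1  T[7][2]=2·31+1=63
row 8: T[8][1]=1·1+0=1  T[8][2]=2·63+1=127
Read S(8,1) = 1, S(8,2) = 127.

1, 127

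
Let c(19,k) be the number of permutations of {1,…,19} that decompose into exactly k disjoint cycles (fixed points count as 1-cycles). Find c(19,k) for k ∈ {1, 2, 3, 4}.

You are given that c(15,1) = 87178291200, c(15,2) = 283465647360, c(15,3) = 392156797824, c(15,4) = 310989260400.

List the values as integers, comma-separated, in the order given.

i=16: T(16,1)=0+15·87178291200=1307674368000 | T(16,2)=87178291200+15·283465647360=4339163001600 | T(16,3)=283465647360+15·392156797824=6165817614720 | T(16,4)=392156797824+15·310989260400=5056995703824
i=17: T(17,1)=0+16·1307674368000=20922789888000 | T(17,2)=1307674368000+16·4339163001600=70734282393600 | T(17,3)=4339163001600+16·6165817614720=102992244837120 | T(17,4)=6165817614720+16·5056995703824=87077748875904
i=18: T(18,1)=0+17·20922789888000=355687428096000 | T(18,2)=20922789888000+17·70734282393600=1223405590579200 | T(18,3)=70734282393600+17·102992244837120=1821602444624640 | T(18,4)=102992244837120+17·87077748875904=1583313975727488
i=19: T(19,1)=0+18·355687428096000=6402373705728000 | T(19,2)=355687428096000+18·1223405590579200=22376988058521600 | T(19,3)=1223405590579200+18·1821602444624640=34012249593822720 | T(19,4)=1821602444624640+18·1583313975727488=30321254007719424
Read c(19,1) = 6402373705728000, c(19,2) = 22376988058521600, c(19,3) = 34012249593822720, c(19,4) = 30321254007719424.

6402373705728000, 22376988058521600, 34012249593822720, 30321254007719424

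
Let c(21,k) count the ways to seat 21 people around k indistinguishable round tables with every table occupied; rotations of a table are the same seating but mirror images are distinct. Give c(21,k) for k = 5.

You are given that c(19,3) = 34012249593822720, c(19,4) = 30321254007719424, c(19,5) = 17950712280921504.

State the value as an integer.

@20  (20,4):30321254007719424·19+34012249593822720→610116075740491776, (20,5):17950712280921504·19+30321254007719424→371384787345228000
@21  (21,5):371384787345228000·20+610116075740491776→8037811822645051776
Read c(21,5) = 8037811822645051776.

8037811822645051776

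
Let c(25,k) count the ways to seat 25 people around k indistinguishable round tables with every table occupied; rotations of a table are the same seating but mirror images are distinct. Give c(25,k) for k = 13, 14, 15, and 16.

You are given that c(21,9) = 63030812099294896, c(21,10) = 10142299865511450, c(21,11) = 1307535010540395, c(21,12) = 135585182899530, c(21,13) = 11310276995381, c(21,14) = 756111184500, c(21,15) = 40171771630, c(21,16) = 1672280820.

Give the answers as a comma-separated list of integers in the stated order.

13990945200239106865, 1246200069070215000, 92446911376173550, 5700586321864500

row 22: T[22][10]=21·10142299865511450+63030812099294896=276019109275035346  T[22][11]=21·1307535010540395+10142299865511450=37600535086859745  T[22][12]=21·135585182899530+1307535010540395=4154823851430525  T[22][13]=21·11310276995381+135585182899530=373100999802531  T[22][14]=21·756111184500+11310276995381=27188611869881  T[22][15]=21·40171771630+756111184500=1599718388730  T[22][16]=21·1672280820+40171771630=75289668850
row 23: T[23][11]=22·37600535086859745+276019109275035346=1103230881185949736  T[23][12]=22·4154823851430525+37600535086859745=129006659818331295  T[23][13]=22·373100999802531+4154823851430525=12363045847086207  T[23][14]=22·27188611869881+373100999802531=971250460939913  T[23][15]=22·1599718388730+27188611869881=62382416421941  T[23][16]=22·75289668850+1599718388730=3256091103430
row 24: T[24][12]=23·129006659818331295+1103230881185949736=4070384057007569521  T[24][13]=23·12363045847086207+129006659818331295=413356714301314056  T[24][14]=23·971250460939913+12363045847086207=34701806448704206  T[24][15]=23·62382416421941+971250460939913=2406046038644556  T[24][16]=23·3256091103430+62382416421941=137272511800831
row 25: T[25][13]=24·413356714301314056+4070384057007569521=13990945200239106865  T[25][14]=24·34701806448704206+413356714301314056=1246200069070215000  T[25][15]=24·2406046038644556+34701806448704206=92446911376173550  T[25][16]=24·137272511800831+2406046038644556=5700586321864500
Read c(25,13) = 13990945200239106865, c(25,14) = 1246200069070215000, c(25,15) = 92446911376173550, c(25,16) = 5700586321864500.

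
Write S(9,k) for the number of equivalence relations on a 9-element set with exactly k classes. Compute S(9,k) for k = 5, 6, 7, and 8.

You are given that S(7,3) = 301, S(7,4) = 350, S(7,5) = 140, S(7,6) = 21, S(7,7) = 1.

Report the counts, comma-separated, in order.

[8] T[8,4]:4*350+301=1701 · T[8,5]:5*140+350=1050 · T[8,6]:6*21+140=266 · T[8,7]:7*1+21=28 · T[8,8]:8*0+1=1
[9] T[9,5]:5*1050+1701=6951 · T[9,6]:6*266+1050=2646 · T[9,7]:7*28+266=462 · T[9,8]:8*1+28=36
Read S(9,5) = 6951, S(9,6) = 2646, S(9,7) = 462, S(9,8) = 36.

6951, 2646, 462, 36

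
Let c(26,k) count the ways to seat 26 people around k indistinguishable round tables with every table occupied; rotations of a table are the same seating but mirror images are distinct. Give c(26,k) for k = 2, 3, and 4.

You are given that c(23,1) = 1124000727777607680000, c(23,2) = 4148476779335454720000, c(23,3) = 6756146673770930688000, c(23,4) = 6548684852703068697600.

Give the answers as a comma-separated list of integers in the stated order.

59190128811701203599360000, 100480171548351161548800000, 102339530601744675672576000

r24: T_24,1=23×1124000727777607680000+0=25852016738884976640000; T_24,2=23×4148476779335454720000+1124000727777607680000=96538966652493066240000; T_24,3=23×6756146673770930688000+4148476779335454720000=159539850276066860544000; T_24,4=23×6548684852703068697600+6756146673770930688000=157375898285941510732800
r25: T_25,1=24×25852016738884976640000+0=620448401733239439360000; T_25,2=24×96538966652493066240000+25852016738884976640000=2342787216398718566400000; T_25,3=24×159539850276066860544000+96538966652493066240000=3925495373278097719296000; T_25,4=24×157375898285941510732800+159539850276066860544000=3936561409138663118131200
r26: T_26,2=25×2342787216398718566400000+620448401733239439360000=59190128811701203599360000; T_26,3=25×3925495373278097719296000+2342787216398718566400000=100480171548351161548800000; T_26,4=25×3936561409138663118131200+3925495373278097719296000=102339530601744675672576000
Read c(26,2) = 59190128811701203599360000, c(26,3) = 100480171548351161548800000, c(26,4) = 102339530601744675672576000.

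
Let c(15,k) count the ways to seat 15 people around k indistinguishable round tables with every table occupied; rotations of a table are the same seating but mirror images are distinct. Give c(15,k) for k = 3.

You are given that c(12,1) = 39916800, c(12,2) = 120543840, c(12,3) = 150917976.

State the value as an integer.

392156797824

r13: T_13,1=12×39916800+0=479001600; T_13,2=12×120543840+39916800=1486442880; T_13,3=12×150917976+120543840=1931559552
r14: T_14,2=13×1486442880+479001600=19802759040; T_14,3=13×1931559552+1486442880=26596717056
r15: T_15,3=14×26596717056+19802759040=392156797824
Read c(15,3) = 392156797824.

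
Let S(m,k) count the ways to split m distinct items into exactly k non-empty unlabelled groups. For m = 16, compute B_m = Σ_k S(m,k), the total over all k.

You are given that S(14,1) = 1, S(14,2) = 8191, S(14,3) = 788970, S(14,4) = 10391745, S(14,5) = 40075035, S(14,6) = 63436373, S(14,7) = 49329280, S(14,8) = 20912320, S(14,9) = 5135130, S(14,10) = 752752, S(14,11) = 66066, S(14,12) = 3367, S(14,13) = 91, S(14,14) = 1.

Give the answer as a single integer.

[15] T[15,1]:1*1+0=1 · T[15,2]:2*8191+1=16383 · T[15,3]:3*788970+8191=2375101 · T[15,4]:4*10391745+788970=42355950 · T[15,5]:5*40075035+10391745=210766920 · T[15,6]:6*63436373+40075035=420693273 · T[15,7]:7*49329280+63436373=408741333 · T[15,8]:8*20912320+49329280=216627840 · T[15,9]:9*5135130+20912320=67128490 · T[15,10]:10*752752+5135130=12662650 · T[15,11]:11*66066+752752=1479478 · T[15,12]:12*3367+66066=106470 · T[15,13]:13*91+3367=4550 · T[15,14]:14*1+91=105 · T[15,15]:15*0+1=1
[16] T[16,1]:1*1+0=1 · T[16,2]:2*16383+1=32767 · T[16,3]:3*2375101+16383=7141686 · T[16,4]:4*42355950+2375101=171798901 · T[16,5]:5*210766920+42355950=1096190550 · T[16,6]:6*420693273+210766920=2734926558 · T[16,7]:7*408741333+420693273=3281882604 · T[16,8]:8*216627840+408741333=2141764053 · T[16,9]:9*67128490+216627840=820784250 · T[16,10]:10*12662650+67128490=193754990 · T[16,11]:11*1479478+12662650=28936908 · T[16,12]:12*106470+1479478=2757118 · T[16,13]:13*4550+106470=165620 · T[16,14]:14*105+4550=6020 · T[16,15]:15*1+105=120 · T[16,16]:16*0+1=1
B_16 = ΣS(16,k) = 1+32767+7141686+171798901+1096190550+2734926558+3281882604+2141764053+820784250+193754990+28936908+2757118+165620+6020+120+1 = 10480142147

10480142147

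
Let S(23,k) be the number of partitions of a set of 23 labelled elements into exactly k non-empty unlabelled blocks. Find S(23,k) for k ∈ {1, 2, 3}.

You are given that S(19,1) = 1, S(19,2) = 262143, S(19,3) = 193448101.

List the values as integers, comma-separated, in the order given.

1, 4194303, 15686335501

@20  (20,1):1·1+0→1, (20,2):262143·2+1→524287, (20,3):193448101·3+262143→580606446
@21  (21,1):1·1+0→1, (21,2):524287·2+1→1048575, (21,3):580606446·3+524287→1742343625
@22  (22,1):1·1+0→1, (22,2):1048575·2+1→2097151, (22,3):1742343625·3+1048575→5228079450
@23  (23,1):1·1+0→1, (23,2):2097151·2+1→4194303, (23,3):5228079450·3+2097151→15686335501
Read S(23,1) = 1, S(23,2) = 4194303, S(23,3) = 15686335501.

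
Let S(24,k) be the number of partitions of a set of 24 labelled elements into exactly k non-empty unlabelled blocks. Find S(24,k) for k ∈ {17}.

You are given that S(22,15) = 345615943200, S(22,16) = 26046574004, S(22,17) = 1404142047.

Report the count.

1610949936915

@23  (23,16):26046574004·16+345615943200→762361127264, (23,17):1404142047·17+26046574004→49916988803
@24  (24,17):49916988803·17+762361127264→1610949936915
Read S(24,17) = 1610949936915.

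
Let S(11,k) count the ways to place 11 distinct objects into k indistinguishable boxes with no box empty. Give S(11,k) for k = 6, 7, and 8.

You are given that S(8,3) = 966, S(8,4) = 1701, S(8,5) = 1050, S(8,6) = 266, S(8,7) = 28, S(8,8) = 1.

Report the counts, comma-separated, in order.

179487, 63987, 11880

@9  (9,4):1701·4+966→7770, (9,5):1050·5+1701→6951, (9,6):266·6+1050→2646, (9,7):28·7+266→462, (9,8):1·8+28→36
@10  (10,5):6951·5+7770→42525, (10,6):2646·6+6951→22827, (10,7):462·7+2646→5880, (10,8):36·8+462→750
@11  (11,6):22827·6+42525→179487, (11,7):5880·7+22827→63987, (11,8):750·8+5880→11880
Read S(11,6) = 179487, S(11,7) = 63987, S(11,8) = 11880.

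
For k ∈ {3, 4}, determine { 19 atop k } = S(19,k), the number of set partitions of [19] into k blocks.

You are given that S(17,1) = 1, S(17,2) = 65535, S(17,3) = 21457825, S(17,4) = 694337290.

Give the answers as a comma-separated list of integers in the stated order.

r18: T_18,2=2×65535+1=131071; T_18,3=3×21457825+65535=64439010; T_18,4=4×694337290+21457825=2798806985
r19: T_19,3=3×64439010+131071=193448101; T_19,4=4×2798806985+64439010=11259666950
Read S(19,3) = 193448101, S(19,4) = 11259666950.

193448101, 11259666950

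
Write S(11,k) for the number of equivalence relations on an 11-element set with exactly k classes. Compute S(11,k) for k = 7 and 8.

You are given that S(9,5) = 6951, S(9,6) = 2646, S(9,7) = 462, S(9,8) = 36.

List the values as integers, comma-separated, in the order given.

@10  (10,6):2646·6+6951→22827, (10,7):462·7+2646→5880, (10,8):36·8+462→750
@11  (11,7):5880·7+22827→63987, (11,8):750·8+5880→11880
Read S(11,7) = 63987, S(11,8) = 11880.

63987, 11880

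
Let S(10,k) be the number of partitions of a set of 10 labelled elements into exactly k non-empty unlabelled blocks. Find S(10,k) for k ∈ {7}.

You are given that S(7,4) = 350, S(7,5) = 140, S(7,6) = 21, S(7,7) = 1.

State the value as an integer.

5880

r8: T_8,5=5×140+350=1050; T_8,6=6×21+140=266; T_8,7=7×1+21=28
r9: T_9,6=6×266+1050=2646; T_9,7=7×28+266=462
r10: T_10,7=7×462+2646=5880
Read S(10,7) = 5880.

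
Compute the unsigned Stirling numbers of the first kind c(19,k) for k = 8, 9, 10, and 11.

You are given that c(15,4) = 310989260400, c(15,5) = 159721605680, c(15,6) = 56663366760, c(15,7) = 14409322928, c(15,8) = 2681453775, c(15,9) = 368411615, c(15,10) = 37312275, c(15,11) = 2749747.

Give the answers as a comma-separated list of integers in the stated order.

r16: T_16,5=15×159721605680+310989260400=2706813345600; T_16,6=15×56663366760+159721605680=1009672107080; T_16,7=15×14409322928+56663366760=272803210680; T_16,8=15×2681453775+14409322928=54631129553; T_16,9=15×368411615+2681453775=8207628000; T_16,10=15×37312275+368411615=928095740; T_16,11=15×2749747+37312275=78558480
r17: T_17,6=16×1009672107080+2706813345600=18861567058880; T_17,7=16×272803210680+1009672107080=5374523477960; T_17,8=16×54631129553+272803210680=1146901283528; T_17,9=16×8207628000+54631129553=185953177553; T_17,10=16×928095740+8207628000=23057159840; T_17,11=16×78558480+928095740=2185031420
r18: T_18,7=17×5374523477960+18861567058880=110228466184200; T_18,8=17×1146901283528+5374523477960=24871845297936; T_18,9=17×185953177553+1146901283528=4308105301929; T_18,10=17×23057159840+185953177553=577924894833; T_18,11=17×2185031420+23057159840=60202693980
r19: T_19,8=18×24871845297936+110228466184200=557921681547048; T_19,9=18×4308105301929+24871845297936=102417740732658; T_19,10=18×577924894833+4308105301929=14710753408923; T_19,11=18×60202693980+577924894833=1661573386473
Read c(19,8) = 557921681547048, c(19,9) = 102417740732658, c(19,10) = 14710753408923, c(19,11) = 1661573386473.

557921681547048, 102417740732658, 14710753408923, 1661573386473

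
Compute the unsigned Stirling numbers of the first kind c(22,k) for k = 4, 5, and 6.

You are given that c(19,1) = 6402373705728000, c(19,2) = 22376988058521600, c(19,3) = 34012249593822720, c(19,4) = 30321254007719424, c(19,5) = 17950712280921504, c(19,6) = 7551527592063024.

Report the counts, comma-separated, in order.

row 20: T[20][2]=19·22376988058521600+6402373705728000=431565146817638400  T[20][3]=19·34012249593822720+22376988058521600=668609730341153280  T[20][4]=19·30321254007719424+34012249593822720=610116075740491776  T[20][5]=19·17950712280921504+30321254007719424=371384787345228000  T[20][6]=19·7551527592063024+17950712280921504=161429736530118960
row 21: T[21][3]=20·668609730341153280+431565146817638400=13803759753640704000  T[21][4]=20·610116075740491776+668609730341153280=12870931245150988800  T[21][5]=20·371384787345228000+610116075740491776=8037811822645051776  T[21][6]=20·161429736530118960+371384787345228000=3599979517947607200
row 22: T[22][4]=21·12870931245150988800+13803759753640704000=284093315901811468800  T[22][5]=21·8037811822645051776+12870931245150988800=181664979520697076096  T[22][6]=21·3599979517947607200+8037811822645051776=83637381699544802976
Read c(22,4) = 284093315901811468800, c(22,5) = 181664979520697076096, c(22,6) = 83637381699544802976.

284093315901811468800, 181664979520697076096, 83637381699544802976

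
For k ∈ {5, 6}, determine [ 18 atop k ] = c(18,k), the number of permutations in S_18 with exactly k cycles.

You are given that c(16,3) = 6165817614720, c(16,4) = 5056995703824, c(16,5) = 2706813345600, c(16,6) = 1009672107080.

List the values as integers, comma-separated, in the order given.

909299905844112, 369012649234384

@17  (17,4):5056995703824·16+6165817614720→87077748875904, (17,5):2706813345600·16+5056995703824→48366009233424, (17,6):1009672107080·16+2706813345600→18861567058880
@18  (18,5):48366009233424·17+87077748875904→909299905844112, (18,6):18861567058880·17+48366009233424→369012649234384
Read c(18,5) = 909299905844112, c(18,6) = 369012649234384.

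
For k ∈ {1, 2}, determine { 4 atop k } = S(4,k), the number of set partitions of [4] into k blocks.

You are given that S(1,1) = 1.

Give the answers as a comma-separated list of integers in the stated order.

i=2: T(2,1)=0+1·1=1 | T(2,2)=1+2·0=1
i=3: T(3,1)=0+1·1=1 | T(3,2)=1+2·1=3
i=4: T(4,1)=0+1·1=1 | T(4,2)=1+2·3=7
Read S(4,1) = 1, S(4,2) = 7.

1, 7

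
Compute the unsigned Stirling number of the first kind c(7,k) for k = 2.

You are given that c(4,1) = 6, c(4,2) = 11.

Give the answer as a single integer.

1764

r5: T_5,1=4×6+0=24; T_5,2=4×11+6=50
r6: T_6,1=5×24+0=120; T_6,2=5×50+24=274
r7: T_7,2=6×274+120=1764
Read c(7,2) = 1764.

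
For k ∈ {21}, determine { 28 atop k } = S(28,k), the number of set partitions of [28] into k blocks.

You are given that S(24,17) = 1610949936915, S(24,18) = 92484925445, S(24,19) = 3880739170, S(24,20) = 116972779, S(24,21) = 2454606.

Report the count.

@25  (25,18):92484925445·18+1610949936915→3275678594925, (25,19):3880739170·19+92484925445→166218969675, (25,20):116972779·20+3880739170→6220194750, (25,21):2454606·21+116972779→168519505
@26  (26,19):166218969675·19+3275678594925→6433839018750, (26,20):6220194750·20+166218969675→290622864675, (26,21):168519505·21+6220194750→9759104355
@27  (27,20):290622864675·20+6433839018750→12246296312250, (27,21):9759104355·21+290622864675→495564056130
@28  (28,21):495564056130·21+12246296312250→22653141490980
Read S(28,21) = 22653141490980.

22653141490980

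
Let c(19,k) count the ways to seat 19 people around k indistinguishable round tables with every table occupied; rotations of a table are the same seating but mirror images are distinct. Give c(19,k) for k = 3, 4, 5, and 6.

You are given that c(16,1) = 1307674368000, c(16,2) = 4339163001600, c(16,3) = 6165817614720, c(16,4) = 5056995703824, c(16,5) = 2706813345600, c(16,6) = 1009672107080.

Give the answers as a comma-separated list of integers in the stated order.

i=17: T(17,1)=0+16·1307674368000=20922789888000 | T(17,2)=1307674368000+16·4339163001600=70734282393600 | T(17,3)=4339163001600+16·6165817614720=102992244837120 | T(17,4)=6165817614720+16·5056995703824=87077748875904 | T(17,5)=5056995703824+16·2706813345600=48366009233424 | T(17,6)=2706813345600+16·1009672107080=18861567058880
i=18: T(18,2)=20922789888000+17·70734282393600=1223405590579200 | T(18,3)=70734282393600+17·102992244837120=1821602444624640 | T(18,4)=102992244837120+17·87077748875904=1583313975727488 | T(18,5)=87077748875904+17·48366009233424=909299905844112 | T(18,6)=48366009233424+17·18861567058880=369012649234384
i=19: T(19,3)=1223405590579200+18·1821602444624640=34012249593822720 | T(19,4)=1821602444624640+18·1583313975727488=30321254007719424 | T(19,5)=1583313975727488+18·909299905844112=17950712280921504 | T(19,6)=909299905844112+18·369012649234384=7551527592063024
Read c(19,3) = 34012249593822720, c(19,4) = 30321254007719424, c(19,5) = 17950712280921504, c(19,6) = 7551527592063024.

34012249593822720, 30321254007719424, 17950712280921504, 7551527592063024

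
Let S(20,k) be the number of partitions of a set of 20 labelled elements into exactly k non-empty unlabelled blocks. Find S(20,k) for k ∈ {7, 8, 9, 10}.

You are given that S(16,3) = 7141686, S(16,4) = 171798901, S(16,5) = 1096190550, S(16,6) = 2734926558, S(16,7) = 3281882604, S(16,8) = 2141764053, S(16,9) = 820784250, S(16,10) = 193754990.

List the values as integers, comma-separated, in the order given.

i=17: T(17,4)=7141686+4·171798901=694337290 | T(17,5)=171798901+5·1096190550=5652751651 | T(17,6)=1096190550+6·2734926558=17505749898 | T(17,7)=2734926558+7·3281882604=25708104786 | T(17,8)=3281882604+8·2141764053=20415995028 | T(17,9)=2141764053+9·820784250=9528822303 | T(17,10)=820784250+10·193754990=2758334150
i=18: T(18,5)=694337290+5·5652751651=28958095545 | T(18,6)=5652751651+6·17505749898=110687251039 | T(18,7)=17505749898+7·25708104786=197462483400 | T(18,8)=25708104786+8·20415995028=189036065010 | T(18,9)=20415995028+9·9528822303=106175395755 | T(18,10)=9528822303+10·2758334150=37112163803
i=19: T(19,6)=28958095545+6·110687251039=693081601779 | T(19,7)=110687251039+7·197462483400=1492924634839 | T(19,8)=197462483400+8·189036065010=1709751003480 | T(19,9)=189036065010+9·106175395755=1144614626805 | T(19,10)=106175395755+10·37112163803=477297033785
i=20: T(20,7)=693081601779+7·1492924634839=11143554045652 | T(20,8)=1492924634839+8·1709751003480=15170932662679 | T(20,9)=1709751003480+9·1144614626805=12011282644725 | T(20,10)=1144614626805+10·477297033785=5917584964655
Read S(20,7) = 11143554045652, S(20,8) = 15170932662679, S(20,9) = 12011282644725, S(20,10) = 5917584964655.

11143554045652, 15170932662679, 12011282644725, 5917584964655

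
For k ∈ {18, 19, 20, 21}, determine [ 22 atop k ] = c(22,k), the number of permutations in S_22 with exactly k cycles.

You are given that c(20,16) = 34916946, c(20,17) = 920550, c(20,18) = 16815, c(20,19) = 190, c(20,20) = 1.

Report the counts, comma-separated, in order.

79721796, 1689765, 25025, 231

i=21: T(21,17)=34916946+20·920550=53327946 | T(21,18)=920550+20·16815=1256850 | T(21,19)=16815+20·190=20615 | T(21,20)=190+20·1=210 | T(21,21)=1+20·0=1
i=22: T(22,18)=53327946+21·1256850=79721796 | T(22,19)=1256850+21·20615=1689765 | T(22,20)=20615+21·210=25025 | T(22,21)=210+21·1=231
Read c(22,18) = 79721796, c(22,19) = 1689765, c(22,20) = 25025, c(22,21) = 231.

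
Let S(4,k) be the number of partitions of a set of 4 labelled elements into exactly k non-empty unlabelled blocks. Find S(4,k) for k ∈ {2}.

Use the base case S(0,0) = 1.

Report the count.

[1] T[1,1]:1*0+1=1
[2] T[2,1]:1*1+0=1 · T[2,2]:2*0+1=1
[3] T[3,1]:1*1+0=1 · T[3,2]:2*1+1=3
[4] T[4,2]:2*3+1=7
Read S(4,2) = 7.

7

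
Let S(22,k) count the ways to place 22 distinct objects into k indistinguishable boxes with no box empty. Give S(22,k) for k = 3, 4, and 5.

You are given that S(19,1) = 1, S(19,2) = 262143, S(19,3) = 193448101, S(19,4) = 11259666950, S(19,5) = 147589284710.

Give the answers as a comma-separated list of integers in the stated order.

5228079450, 727778623825, 19137821912055

[20] T[20,1]:1*1+0=1 · T[20,2]:2*262143+1=524287 · T[20,3]:3*193448101+262143=580606446 · T[20,4]:4*11259666950+193448101=45232115901 · T[20,5]:5*147589284710+11259666950=749206090500
[21] T[21,2]:2*524287+1=1048575 · T[21,3]:3*580606446+524287=1742343625 · T[21,4]:4*45232115901+580606446=181509070050 · T[21,5]:5*749206090500+45232115901=3791262568401
[22] T[22,3]:3*1742343625+1048575=5228079450 · T[22,4]:4*181509070050+1742343625=727778623825 · T[22,5]:5*3791262568401+181509070050=19137821912055
Read S(22,3) = 5228079450, S(22,4) = 727778623825, S(22,5) = 19137821912055.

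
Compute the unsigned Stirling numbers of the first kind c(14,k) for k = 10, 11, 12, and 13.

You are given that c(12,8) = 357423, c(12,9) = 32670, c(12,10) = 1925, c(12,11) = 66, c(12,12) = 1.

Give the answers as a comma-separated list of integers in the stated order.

[13] T[13,9]:12*32670+357423=749463 · T[13,10]:12*1925+32670=55770 · T[13,11]:12*66+1925=2717 · T[13,12]:12*1+66=78 · T[13,13]:12*0+1=1
[14] T[14,10]:13*55770+749463=1474473 · T[14,11]:13*2717+55770=91091 · T[14,12]:13*78+2717=3731 · T[14,13]:13*1+78=91
Read c(14,10) = 1474473, c(14,11) = 91091, c(14,12) = 3731, c(14,13) = 91.

1474473, 91091, 3731, 91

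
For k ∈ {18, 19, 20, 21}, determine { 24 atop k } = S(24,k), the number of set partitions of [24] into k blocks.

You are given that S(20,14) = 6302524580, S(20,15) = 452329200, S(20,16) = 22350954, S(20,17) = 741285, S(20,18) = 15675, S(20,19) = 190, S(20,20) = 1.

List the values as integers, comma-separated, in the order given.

@21  (21,15):452329200·15+6302524580→13087462580, (21,16):22350954·16+452329200→809944464, (21,17):741285·17+22350954→34952799, (21,18):15675·18+741285→1023435, (21,19):190·19+15675→19285, (21,20):1·20+190→210, (21,21):0·21+1→1
@22  (22,16):809944464·16+13087462580→26046574004, (22,17):34952799·17+809944464→1404142047, (22,18):1023435·18+34952799→53374629, (22,19):19285·19+1023435→1389850, (22,20):210·20+19285→23485, (22,21):1·21+210→231
@23  (23,17):1404142047·17+26046574004→49916988803, (23,18):53374629·18+1404142047→2364885369, (23,19):1389850·19+53374629→79781779, (23,20):23485·20+1389850→1859550, (23,21):231·21+23485→28336
@24  (24,18):2364885369·18+49916988803→92484925445, (24,19):79781779·19+2364885369→3880739170, (24,20):1859550·20+79781779→116972779, (24,21):28336·21+1859550→2454606
Read S(24,18) = 92484925445, S(24,19) = 3880739170, S(24,20) = 116972779, S(24,21) = 2454606.

92484925445, 3880739170, 116972779, 2454606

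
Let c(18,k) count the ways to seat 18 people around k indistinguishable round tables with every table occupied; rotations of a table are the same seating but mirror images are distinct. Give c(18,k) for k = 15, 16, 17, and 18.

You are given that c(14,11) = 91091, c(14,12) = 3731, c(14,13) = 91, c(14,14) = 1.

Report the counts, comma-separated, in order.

[15] T[15,12]:14*3731+91091=143325 · T[15,13]:14*91+3731=5005 · T[15,14]:14*1+91=105 · T[15,15]:14*0+1=1
[16] T[16,13]:15*5005+143325=218400 · T[16,14]:15*105+5005=6580 · T[16,15]:15*1+105=120 · T[16,16]:15*0+1=1
[17] T[17,14]:16*6580+218400=323680 · T[17,15]:16*120+6580=8500 · T[17,16]:16*1+120=136 · T[17,17]:16*0+1=1
[18] T[18,15]:17*8500+323680=468180 · T[18,16]:17*136+8500=10812 · T[18,17]:17*1+136=153 · T[18,18]:17*0+1=1
Read c(18,15) = 468180, c(18,16) = 10812, c(18,17) = 153, c(18,18) = 1.

468180, 10812, 153, 1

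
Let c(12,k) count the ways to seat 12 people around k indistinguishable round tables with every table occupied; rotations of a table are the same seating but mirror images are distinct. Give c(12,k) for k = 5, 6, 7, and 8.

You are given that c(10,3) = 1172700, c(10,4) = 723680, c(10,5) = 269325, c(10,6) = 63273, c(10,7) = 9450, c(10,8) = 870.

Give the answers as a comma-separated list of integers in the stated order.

@11  (11,4):723680·10+1172700→8409500, (11,5):269325·10+723680→3416930, (11,6):63273·10+269325→902055, (11,7):9450·10+63273→157773, (11,8):870·10+9450→18150
@12  (12,5):3416930·11+8409500→45995730, (12,6):902055·11+3416930→13339535, (12,7):157773·11+902055→2637558, (12,8):18150·11+157773→357423
Read c(12,5) = 45995730, c(12,6) = 13339535, c(12,7) = 2637558, c(12,8) = 357423.

45995730, 13339535, 2637558, 357423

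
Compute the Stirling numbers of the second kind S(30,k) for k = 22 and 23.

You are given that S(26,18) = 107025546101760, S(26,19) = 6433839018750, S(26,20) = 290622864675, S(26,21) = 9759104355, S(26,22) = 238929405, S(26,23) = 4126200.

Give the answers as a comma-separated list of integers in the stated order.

i=27: T(27,19)=107025546101760+19·6433839018750=229268487458010 | T(27,20)=6433839018750+20·290622864675=12246296312250 | T(27,21)=290622864675+21·9759104355=495564056130 | T(27,22)=9759104355+22·238929405=15015551265 | T(27,23)=238929405+23·4126200=333832005
i=28: T(28,20)=229268487458010+20·12246296312250=474194413703010 | T(28,21)=12246296312250+21·495564056130=22653141490980 | T(28,22)=495564056130+22·15015551265=825906183960 | T(28,23)=15015551265+23·333832005=22693687380
i=29: T(29,21)=474194413703010+21·22653141490980=949910385013590 | T(29,22)=22653141490980+22·825906183960=40823077538100 | T(29,23)=825906183960+23·22693687380=1347860993700
i=30: T(30,22)=949910385013590+22·40823077538100=1848018090851790 | T(30,23)=40823077538100+23·1347860993700=71823880393200
Read S(30,22) = 1848018090851790, S(30,23) = 71823880393200.

1848018090851790, 71823880393200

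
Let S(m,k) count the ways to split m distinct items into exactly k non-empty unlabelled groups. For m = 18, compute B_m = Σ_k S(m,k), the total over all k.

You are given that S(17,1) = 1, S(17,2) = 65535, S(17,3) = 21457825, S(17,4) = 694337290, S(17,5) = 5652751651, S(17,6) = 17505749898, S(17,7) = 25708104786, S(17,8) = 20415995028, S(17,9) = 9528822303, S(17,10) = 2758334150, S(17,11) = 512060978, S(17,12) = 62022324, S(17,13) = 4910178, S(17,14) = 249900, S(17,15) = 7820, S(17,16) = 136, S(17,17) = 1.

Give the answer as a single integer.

682076806159

r18: T_18,1=1×1+0=1; T_18,2=2×65535+1=131071; T_18,3=3×21457825+65535=64439010; T_18,4=4×694337290+21457825=2798806985; T_18,5=5×5652751651+694337290=28958095545; T_18,6=6×17505749898+5652751651=110687251039; T_18,7=7×25708104786+17505749898=197462483400; T_18,8=8×20415995028+25708104786=189036065010; T_18,9=9×9528822303+20415995028=106175395755; T_18,10=10×2758334150+9528822303=37112163803; T_18,11=11×512060978+2758334150=8391004908; T_18,12=12×62022324+512060978=1256328866; T_18,13=13×4910178+62022324=125854638; T_18,14=14×249900+4910178=8408778; T_18,15=15×7820+249900=367200; T_18,16=16×136+7820=9996; T_18,17=17×1+136=153; T_18,18=18×0+1=1
B_18 = ΣS(18,k) = 1+131071+64439010+2798806985+28958095545+110687251039+197462483400+189036065010+106175395755+37112163803+8391004908+1256328866+125854638+8408778+367200+9996+153+1 = 682076806159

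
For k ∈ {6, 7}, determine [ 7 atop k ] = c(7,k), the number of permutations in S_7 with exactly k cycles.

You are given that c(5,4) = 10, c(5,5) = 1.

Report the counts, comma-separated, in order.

21, 1

i=6: T(6,5)=10+5·1=15 | T(6,6)=1+5·0=1
i=7: T(7,6)=15+6·1=21 | T(7,7)=1+6·0=1
Read c(7,6) = 21, c(7,7) = 1.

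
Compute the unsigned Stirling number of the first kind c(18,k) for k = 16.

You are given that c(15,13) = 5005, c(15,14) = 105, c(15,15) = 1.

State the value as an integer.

10812

row 16: T[16][14]=15·105+5005=6580  T[16][15]=15·1+105=120  T[16][16]=15·0+1=1
row 17: T[17][15]=16·120+6580=8500  T[17][16]=16·1+120=136
row 18: T[18][16]=17·136+8500=10812
Read c(18,16) = 10812.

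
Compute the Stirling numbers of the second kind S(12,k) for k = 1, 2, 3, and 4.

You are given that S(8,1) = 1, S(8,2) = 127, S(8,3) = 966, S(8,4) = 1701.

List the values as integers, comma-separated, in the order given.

[9] T[9,1]:1*1+0=1 · T[9,2]:2*127+1=255 · T[9,3]:3*966+127=3025 · T[9,4]:4*1701+966=7770
[10] T[10,1]:1*1+0=1 · T[10,2]:2*255+1=511 · T[10,3]:3*3025+255=9330 · T[10,4]:4*7770+3025=34105
[11] T[11,1]:1*1+0=1 · T[11,2]:2*511+1=1023 · T[11,3]:3*9330+511=28501 · T[11,4]:4*34105+9330=145750
[12] T[12,1]:1*1+0=1 · T[12,2]:2*1023+1=2047 · T[12,3]:3*28501+1023=86526 · T[12,4]:4*145750+28501=611501
Read S(12,1) = 1, S(12,2) = 2047, S(12,3) = 86526, S(12,4) = 611501.

1, 2047, 86526, 611501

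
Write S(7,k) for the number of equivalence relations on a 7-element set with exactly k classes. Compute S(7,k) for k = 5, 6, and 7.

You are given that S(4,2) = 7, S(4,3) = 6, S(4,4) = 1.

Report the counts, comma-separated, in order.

i=5: T(5,3)=7+3·6=25 | T(5,4)=6+4·1=10 | T(5,5)=1+5·0=1
i=6: T(6,4)=25+4·10=65 | T(6,5)=10+5·1=15 | T(6,6)=1+6·0=1
i=7: T(7,5)=65+5·15=140 | T(7,6)=15+6·1=21 | T(7,7)=1+7·0=1
Read S(7,5) = 140, S(7,6) = 21, S(7,7) = 1.

140, 21, 1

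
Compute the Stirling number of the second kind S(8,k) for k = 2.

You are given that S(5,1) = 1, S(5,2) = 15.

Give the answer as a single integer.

127

@6  (6,1):1·1+0→1, (6,2):15·2+1→31
@7  (7,1):1·1+0→1, (7,2):31·2+1→63
@8  (8,2):63·2+1→127
Read S(8,2) = 127.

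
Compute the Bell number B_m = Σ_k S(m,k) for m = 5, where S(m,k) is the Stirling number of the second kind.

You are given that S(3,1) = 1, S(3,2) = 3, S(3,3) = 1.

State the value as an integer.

@4  (4,1):1·1+0→1, (4,2):3·2+1→7, (4,3):1·3+3→6, (4,4):0·4+1→1
@5  (5,1):1·1+0→1, (5,2):7·2+1→15, (5,3):6·3+7→25, (5,4):1·4+6→10, (5,5):0·5+1→1
B_5 = ΣS(5,k) = 1+15+25+10+1 = 52

52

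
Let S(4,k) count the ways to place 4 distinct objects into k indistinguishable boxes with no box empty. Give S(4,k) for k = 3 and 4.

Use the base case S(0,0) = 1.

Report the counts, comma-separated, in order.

r1: T_1,1=1×0+1=1
r2: T_2,1=1×1+0=1; T_2,2=2×0+1=1
r3: T_3,2=2×1+1=3; T_3,3=3×0+1=1
r4: T_4,3=3×1+3=6; T_4,4=4×0+1=1
Read S(4,3) = 6, S(4,4) = 1.

6, 1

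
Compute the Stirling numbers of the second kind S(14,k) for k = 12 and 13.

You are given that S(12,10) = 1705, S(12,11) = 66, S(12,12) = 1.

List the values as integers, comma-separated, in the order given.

@13  (13,11):66·11+1705→2431, (13,12):1·12+66→78, (13,13):0·13+1→1
@14  (14,12):78·12+2431→3367, (14,13):1·13+78→91
Read S(14,12) = 3367, S(14,13) = 91.

3367, 91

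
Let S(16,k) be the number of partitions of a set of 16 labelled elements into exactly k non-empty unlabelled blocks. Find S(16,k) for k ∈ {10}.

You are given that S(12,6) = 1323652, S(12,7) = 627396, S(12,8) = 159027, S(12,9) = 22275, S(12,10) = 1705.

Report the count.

193754990

@13  (13,7):627396·7+1323652→5715424, (13,8):159027·8+627396→1899612, (13,9):22275·9+159027→359502, (13,10):1705·10+22275→39325
@14  (14,8):1899612·8+5715424→20912320, (14,9):359502·9+1899612→5135130, (14,10):39325·10+359502→752752
@15  (15,9):5135130·9+20912320→67128490, (15,10):752752·10+5135130→12662650
@16  (16,10):12662650·10+67128490→193754990
Read S(16,10) = 193754990.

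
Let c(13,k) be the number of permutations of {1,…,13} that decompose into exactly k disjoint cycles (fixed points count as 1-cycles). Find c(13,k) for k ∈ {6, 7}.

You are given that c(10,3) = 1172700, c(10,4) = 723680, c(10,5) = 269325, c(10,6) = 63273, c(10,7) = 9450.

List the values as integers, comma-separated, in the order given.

206070150, 44990231

row 11: T[11][4]=10·723680+1172700=8409500  T[11][5]=10·269325+723680=3416930  T[11][6]=10·63273+269325=902055  T[11][7]=10·9450+63273=157773
row 12: T[12][5]=11·3416930+8409500=45995730  T[12][6]=11·902055+3416930=13339535  T[12][7]=11·157773+902055=2637558
row 13: T[13][6]=12·13339535+45995730=206070150  T[13][7]=12·2637558+13339535=44990231
Read c(13,6) = 206070150, c(13,7) = 44990231.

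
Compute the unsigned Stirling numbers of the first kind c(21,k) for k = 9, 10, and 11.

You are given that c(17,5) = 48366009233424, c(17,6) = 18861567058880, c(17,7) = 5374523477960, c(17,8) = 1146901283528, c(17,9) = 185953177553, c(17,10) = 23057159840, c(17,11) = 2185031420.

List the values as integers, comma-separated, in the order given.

63030812099294896, 10142299865511450, 1307535010540395

[18] T[18,6]:17*18861567058880+48366009233424=369012649234384 · T[18,7]:17*5374523477960+18861567058880=110228466184200 · T[18,8]:17*1146901283528+5374523477960=24871845297936 · T[18,9]:17*185953177553+1146901283528=4308105301929 · T[18,10]:17*23057159840+185953177553=577924894833 · T[18,11]:17*2185031420+23057159840=60202693980
[19] T[19,7]:18*110228466184200+369012649234384=2353125040549984 · T[19,8]:18*24871845297936+110228466184200=557921681547048 · T[19,9]:18*4308105301929+24871845297936=102417740732658 · T[19,10]:18*577924894833+4308105301929=14710753408923 · T[19,11]:18*60202693980+577924894833=1661573386473
[20] T[20,8]:19*557921681547048+2353125040549984=12953636989943896 · T[20,9]:19*102417740732658+557921681547048=2503858755467550 · T[20,10]:19*14710753408923+102417740732658=381922055502195 · T[20,11]:19*1661573386473+14710753408923=46280647751910
[21] T[21,9]:20*2503858755467550+12953636989943896=63030812099294896 · T[21,10]:20*381922055502195+2503858755467550=10142299865511450 · T[21,11]:20*46280647751910+381922055502195=1307535010540395
Read c(21,9) = 63030812099294896, c(21,10) = 10142299865511450, c(21,11) = 1307535010540395.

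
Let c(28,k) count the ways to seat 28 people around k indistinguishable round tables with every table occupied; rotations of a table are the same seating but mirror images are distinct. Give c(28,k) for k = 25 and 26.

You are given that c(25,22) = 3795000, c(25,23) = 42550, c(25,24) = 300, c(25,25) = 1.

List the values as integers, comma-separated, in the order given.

[26] T[26,23]:25*42550+3795000=4858750 · T[26,24]:25*300+42550=50050 · T[26,25]:25*1+300=325 · T[26,26]:25*0+1=1
[27] T[27,24]:26*50050+4858750=6160050 · T[27,25]:26*325+50050=58500 · T[27,26]:26*1+325=351
[28] T[28,25]:27*58500+6160050=7739550 · T[28,26]:27*351+58500=67977
Read c(28,25) = 7739550, c(28,26) = 67977.

7739550, 67977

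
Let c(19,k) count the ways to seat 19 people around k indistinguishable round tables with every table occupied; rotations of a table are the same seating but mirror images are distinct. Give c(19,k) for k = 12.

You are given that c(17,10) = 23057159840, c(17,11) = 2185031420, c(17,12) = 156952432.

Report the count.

@18  (18,11):2185031420·17+23057159840→60202693980, (18,12):156952432·17+2185031420→4853222764
@19  (19,12):4853222764·18+60202693980→147560703732
Read c(19,12) = 147560703732.

147560703732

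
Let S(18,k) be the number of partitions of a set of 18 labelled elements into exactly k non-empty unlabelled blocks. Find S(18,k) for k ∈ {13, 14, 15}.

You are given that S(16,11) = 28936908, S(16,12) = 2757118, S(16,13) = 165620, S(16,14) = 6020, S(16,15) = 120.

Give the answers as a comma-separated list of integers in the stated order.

125854638, 8408778, 367200

@17  (17,12):2757118·12+28936908→62022324, (17,13):165620·13+2757118→4910178, (17,14):6020·14+165620→249900, (17,15):120·15+6020→7820
@18  (18,13):4910178·13+62022324→125854638, (18,14):249900·14+4910178→8408778, (18,15):7820·15+249900→367200
Read S(18,13) = 125854638, S(18,14) = 8408778, S(18,15) = 367200.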